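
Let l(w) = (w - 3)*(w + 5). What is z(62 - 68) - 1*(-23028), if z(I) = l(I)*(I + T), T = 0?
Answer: 22974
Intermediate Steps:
l(w) = (-3 + w)*(5 + w)
z(I) = I*(-15 + I² + 2*I) (z(I) = (-15 + I² + 2*I)*(I + 0) = (-15 + I² + 2*I)*I = I*(-15 + I² + 2*I))
z(62 - 68) - 1*(-23028) = (62 - 68)*(-15 + (62 - 68)² + 2*(62 - 68)) - 1*(-23028) = -6*(-15 + (-6)² + 2*(-6)) + 23028 = -6*(-15 + 36 - 12) + 23028 = -6*9 + 23028 = -54 + 23028 = 22974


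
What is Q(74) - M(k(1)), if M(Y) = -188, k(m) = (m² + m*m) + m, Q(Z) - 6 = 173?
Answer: 367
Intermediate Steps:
Q(Z) = 179 (Q(Z) = 6 + 173 = 179)
k(m) = m + 2*m² (k(m) = (m² + m²) + m = 2*m² + m = m + 2*m²)
Q(74) - M(k(1)) = 179 - 1*(-188) = 179 + 188 = 367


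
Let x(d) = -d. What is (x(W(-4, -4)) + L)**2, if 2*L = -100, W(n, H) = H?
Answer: 2116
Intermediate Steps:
L = -50 (L = (1/2)*(-100) = -50)
(x(W(-4, -4)) + L)**2 = (-1*(-4) - 50)**2 = (4 - 50)**2 = (-46)**2 = 2116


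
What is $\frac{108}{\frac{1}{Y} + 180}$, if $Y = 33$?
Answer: $\frac{3564}{5941} \approx 0.5999$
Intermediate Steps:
$\frac{108}{\frac{1}{Y} + 180} = \frac{108}{\frac{1}{33} + 180} = \frac{108}{\frac{5941}{33}} = 108 \cdot \frac{33}{5941} = \frac{3564}{5941}$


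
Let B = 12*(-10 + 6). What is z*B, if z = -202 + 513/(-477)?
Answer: 516624/53 ≈ 9747.6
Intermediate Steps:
B = -48 (B = 12*(-4) = -48)
z = -10763/53 (z = -202 + 513*(-1/477) = -202 - 57/53 = -10763/53 ≈ -203.08)
z*B = -10763/53*(-48) = 516624/53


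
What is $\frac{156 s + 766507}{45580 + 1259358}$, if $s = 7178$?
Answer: $\frac{1886275}{1304938} \approx 1.4455$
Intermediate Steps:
$\frac{156 s + 766507}{45580 + 1259358} = \frac{156 \cdot 7178 + 766507}{45580 + 1259358} = \frac{1119768 + 766507}{1304938} = 1886275 \cdot \frac{1}{1304938} = \frac{1886275}{1304938}$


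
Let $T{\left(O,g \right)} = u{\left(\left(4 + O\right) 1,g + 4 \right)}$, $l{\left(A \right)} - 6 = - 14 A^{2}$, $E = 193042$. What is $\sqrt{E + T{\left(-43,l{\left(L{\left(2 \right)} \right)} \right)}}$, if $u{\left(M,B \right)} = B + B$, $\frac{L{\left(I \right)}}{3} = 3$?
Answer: $\sqrt{190794} \approx 436.8$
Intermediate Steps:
$L{\left(I \right)} = 9$ ($L{\left(I \right)} = 3 \cdot 3 = 9$)
$l{\left(A \right)} = 6 - 14 A^{2}$
$u{\left(M,B \right)} = 2 B$
$T{\left(O,g \right)} = 8 + 2 g$ ($T{\left(O,g \right)} = 2 \left(g + 4\right) = 2 \left(4 + g\right) = 8 + 2 g$)
$\sqrt{E + T{\left(-43,l{\left(L{\left(2 \right)} \right)} \right)}} = \sqrt{193042 + \left(8 + 2 \left(6 - 14 \cdot 9^{2}\right)\right)} = \sqrt{193042 + \left(8 + 2 \left(6 - 1134\right)\right)} = \sqrt{193042 + \left(8 + 2 \left(-1128\right)\right)} = \sqrt{193042 + \left(8 - 2256\right)} = \sqrt{193042 - 2248} = \sqrt{190794}$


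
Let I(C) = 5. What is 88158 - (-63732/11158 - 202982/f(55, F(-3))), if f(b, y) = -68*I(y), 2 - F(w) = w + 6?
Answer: 83050890871/948430 ≈ 87567.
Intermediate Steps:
F(w) = -4 - w (F(w) = 2 - (w + 6) = 2 - (6 + w) = 2 + (-6 - w) = -4 - w)
f(b, y) = -340 (f(b, y) = -68*5 = -340)
88158 - (-63732/11158 - 202982/f(55, F(-3))) = 88158 - (-63732/11158 - 202982/(-340)) = 88158 - (-63732*1/11158 - 202982*(-1/340)) = 88158 - (-31866/5579 + 101491/170) = 88158 - 1*560801069/948430 = 88158 - 560801069/948430 = 83050890871/948430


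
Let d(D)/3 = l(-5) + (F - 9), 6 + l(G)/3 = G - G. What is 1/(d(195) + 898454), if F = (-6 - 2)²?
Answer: 1/898565 ≈ 1.1129e-6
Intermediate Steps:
l(G) = -18 (l(G) = -18 + 3*(G - G) = -18 + 3*0 = -18 + 0 = -18)
F = 64 (F = (-8)² = 64)
d(D) = 111 (d(D) = 3*(-18 + (64 - 9)) = 3*(-18 + 55) = 3*37 = 111)
1/(d(195) + 898454) = 1/(111 + 898454) = 1/898565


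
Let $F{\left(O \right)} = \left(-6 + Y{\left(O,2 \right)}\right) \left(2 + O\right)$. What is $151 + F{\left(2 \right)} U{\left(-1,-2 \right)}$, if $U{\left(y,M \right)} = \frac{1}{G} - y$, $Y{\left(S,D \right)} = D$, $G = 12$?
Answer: $\frac{401}{3} \approx 133.67$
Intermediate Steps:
$U{\left(y,M \right)} = \frac{1}{12} - y$
$F{\left(O \right)} = -8 - 4 O$ ($F{\left(O \right)} = \left(-6 + 2\right) \left(2 + O\right) = - 4 \left(2 + O\right) = -8 - 4 O$)
$151 + F{\left(2 \right)} U{\left(-1,-2 \right)} = 151 + \left(-8 - 8\right) \left(\frac{1}{12} - -1\right) = 151 + \left(-8 - 8\right) \left(\frac{1}{12} + 1\right) = 151 - \frac{52}{3} = \frac{401}{3}$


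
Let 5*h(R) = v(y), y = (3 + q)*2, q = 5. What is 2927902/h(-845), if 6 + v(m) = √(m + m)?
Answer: -21959265 - 14639510*√2 ≈ -4.2663e+7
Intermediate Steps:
y = 16 (y = (3 + 5)*2 = 8*2 = 16)
v(m) = -6 + √2*√m (v(m) = -6 + √(m + m) = -6 + √(2*m) = -6 + √2*√m)
h(R) = -6/5 + 4*√2/5 (h(R) = (-6 + √2*√16)/5 = (-6 + √2*4)/5 = (-6 + 4*√2)/5 = -6/5 + 4*√2/5)
2927902/h(-845) = 2927902/(-6/5 + 4*√2/5)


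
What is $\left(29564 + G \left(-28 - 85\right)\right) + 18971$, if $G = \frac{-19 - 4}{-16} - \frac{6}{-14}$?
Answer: $\frac{5412303}{112} \approx 48324.0$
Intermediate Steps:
$G = \frac{209}{112}$ ($G = \left(-23\right) \left(- \frac{1}{16}\right) - - \frac{3}{7} = \frac{23}{16} + \frac{3}{7} = \frac{209}{112} \approx 1.8661$)
$\left(29564 + G \left(-28 - 85\right)\right) + 18971 = \left(29564 + \frac{209 \left(-28 - 85\right)}{112}\right) + 18971 = \left(29564 + \frac{209}{112} \left(-113\right)\right) + 18971 = \left(29564 - \frac{23617}{112}\right) + 18971 = \frac{3287551}{112} + 18971 = \frac{5412303}{112}$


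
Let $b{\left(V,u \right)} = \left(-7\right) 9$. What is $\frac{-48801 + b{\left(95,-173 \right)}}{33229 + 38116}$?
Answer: $- \frac{48864}{71345} \approx -0.6849$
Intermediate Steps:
$b{\left(V,u \right)} = -63$
$\frac{-48801 + b{\left(95,-173 \right)}}{33229 + 38116} = \frac{-48801 - 63}{33229 + 38116} = - \frac{48864}{71345}$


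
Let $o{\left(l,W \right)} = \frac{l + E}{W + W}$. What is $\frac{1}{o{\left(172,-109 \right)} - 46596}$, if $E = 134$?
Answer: $- \frac{109}{5079117} \approx -2.146 \cdot 10^{-5}$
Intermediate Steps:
$o{\left(l,W \right)} = \frac{134 + l}{2 W}$ ($o{\left(l,W \right)} = \frac{l + 134}{W + W} = \frac{134 + l}{2 W}$)
$\frac{1}{o{\left(172,-109 \right)} - 46596} = \frac{1}{\frac{134 + 172}{2 \left(-109\right)} - 46596} = \frac{1}{\frac{1}{2} \left(- \frac{1}{109}\right) 306 - 46596} = \frac{1}{- \frac{153}{109} - 46596} = \frac{1}{- \frac{5079117}{109}} = - \frac{109}{5079117}$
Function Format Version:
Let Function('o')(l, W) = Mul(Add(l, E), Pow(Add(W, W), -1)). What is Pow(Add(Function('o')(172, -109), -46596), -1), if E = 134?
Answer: Rational(-109, 5079117) ≈ -2.1460e-5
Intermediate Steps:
Function('o')(l, W) = Mul(Rational(1, 2), Pow(W, -1), Add(134, l)) (Function('o')(l, W) = Mul(Add(l, 134), Pow(Add(W, W), -1)) = Mul(Add(134, l), Pow(Mul(2, W), -1)) = Mul(Add(134, l), Mul(Rational(1, 2), Pow(W, -1))) = Mul(Rational(1, 2), Pow(W, -1), Add(134, l)))
Pow(Add(Function('o')(172, -109), -46596), -1) = Pow(Add(Mul(Rational(1, 2), Pow(-109, -1), Add(134, 172)), -46596), -1) = Pow(Add(Mul(Rational(1, 2), Rational(-1, 109), 306), -46596), -1) = Pow(Add(Rational(-153, 109), -46596), -1) = Pow(Rational(-5079117, 109), -1) = Rational(-109, 5079117)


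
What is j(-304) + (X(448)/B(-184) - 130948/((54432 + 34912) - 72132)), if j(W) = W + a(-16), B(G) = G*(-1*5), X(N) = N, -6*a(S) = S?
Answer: -457911241/1484535 ≈ -308.45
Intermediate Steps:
a(S) = -S/6
B(G) = -5*G (B(G) = G*(-5) = -5*G)
j(W) = 8/3 + W (j(W) = W - ⅙*(-16) = W + 8/3 = 8/3 + W)
j(-304) + (X(448)/B(-184) - 130948/((54432 + 34912) - 72132)) = (8/3 - 304) + (448/((-5*(-184))) - 130948/((54432 + 34912) - 72132)) = -904/3 + (448/920 - 130948/(89344 - 72132)) = -904/3 + (448*(1/920) - 130948/17212) = -904/3 + (56/115 - 130948*1/17212) = -904/3 + (56/115 - 32737/4303) = -904/3 - 3523787/494845 = -457911241/1484535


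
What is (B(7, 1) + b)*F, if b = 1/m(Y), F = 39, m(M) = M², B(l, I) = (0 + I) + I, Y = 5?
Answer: 1989/25 ≈ 79.560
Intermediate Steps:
B(l, I) = 2*I (B(l, I) = I + I = 2*I)
b = 1/25 (b = 1/(5²) = 1/25 ≈ 0.040000)
(B(7, 1) + b)*F = (2*1 + 1/25)*39 = (2 + 1/25)*39 = (51/25)*39 = 1989/25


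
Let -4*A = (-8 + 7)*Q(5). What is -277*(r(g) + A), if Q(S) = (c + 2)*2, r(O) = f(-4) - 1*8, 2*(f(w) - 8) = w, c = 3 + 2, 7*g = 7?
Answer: -831/2 ≈ -415.50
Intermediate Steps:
g = 1 (g = (1/7)*7 = 1)
c = 5
f(w) = 8 + w/2
r(O) = -2 (r(O) = (8 + (1/2)*(-4)) - 1*8 = (8 - 2) - 8 = 6 - 8 = -2)
Q(S) = 14 (Q(S) = (5 + 2)*2 = 7*2 = 14)
A = 7/2 (A = -(-8 + 7)*14/4 = -(-1)*14/4 = -1/4*(-14) = 7/2 ≈ 3.5000)
-277*(r(g) + A) = -277*(-2 + 7/2) = -277*3/2 = -831/2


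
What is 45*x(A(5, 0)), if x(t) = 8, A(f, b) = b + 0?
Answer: 360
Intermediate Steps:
A(f, b) = b
45*x(A(5, 0)) = 45*8 = 360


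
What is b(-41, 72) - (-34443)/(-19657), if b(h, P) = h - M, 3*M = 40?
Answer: -3307420/58971 ≈ -56.086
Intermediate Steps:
M = 40/3 (M = (⅓)*40 = 40/3 ≈ 13.333)
b(h, P) = -40/3 + h (b(h, P) = h - 1*40/3 = h - 40/3 = -40/3 + h)
b(-41, 72) - (-34443)/(-19657) = (-40/3 - 41) - (-34443)/(-19657) = -163/3 - (-34443)*(-1)/19657 = -163/3 - 1*34443/19657 = -163/3 - 34443/19657 = -3307420/58971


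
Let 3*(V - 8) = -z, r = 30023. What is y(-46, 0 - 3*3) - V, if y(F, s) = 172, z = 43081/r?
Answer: 14814397/90069 ≈ 164.48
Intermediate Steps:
z = 43081/30023 ≈ 1.4349
V = 677471/90069 (V = 8 + (-1*43081/30023)/3 = 8 + (⅓)*(-43081/30023) = 8 - 43081/90069 = 677471/90069 ≈ 7.5217)
y(-46, 0 - 3*3) - V = 172 - 1*677471/90069 = 172 - 677471/90069 = 14814397/90069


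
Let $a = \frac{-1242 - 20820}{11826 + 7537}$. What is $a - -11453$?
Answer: $\frac{221742377}{19363} \approx 11452.0$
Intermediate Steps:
$a = - \frac{22062}{19363} \approx -1.1394$
$a - -11453 = - \frac{22062}{19363} - -11453 = - \frac{22062}{19363} + 11453 = \frac{221742377}{19363}$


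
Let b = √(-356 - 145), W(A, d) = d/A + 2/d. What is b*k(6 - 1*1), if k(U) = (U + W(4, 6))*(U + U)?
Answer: 205*I*√501/3 ≈ 1529.5*I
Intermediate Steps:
W(A, d) = 2/d + d/A
b = I*√501 (b = √(-501) = I*√501 ≈ 22.383*I)
k(U) = 2*U*(11/6 + U) (k(U) = (U + (2/6 + 6/4))*(U + U) = (U + (2*(⅙) + 6*(¼)))*(2*U) = (U + (⅓ + 3/2))*(2*U) = (U + 11/6)*(2*U) = (11/6 + U)*(2*U) = 2*U*(11/6 + U))
b*k(6 - 1*1) = (I*√501)*((6 - 1*1)*(11 + 6*(6 - 1*1))/3) = (I*√501)*((6 - 1)*(11 + 6*(6 - 1))/3) = (I*√501)*((⅓)*5*(11 + 6*5)) = (I*√501)*((⅓)*5*(11 + 30)) = (I*√501)*((⅓)*5*41) = (I*√501)*(205/3) = 205*I*√501/3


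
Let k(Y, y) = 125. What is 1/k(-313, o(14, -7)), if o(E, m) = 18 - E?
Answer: 1/125 ≈ 0.0080000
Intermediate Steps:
1/k(-313, o(14, -7)) = 1/125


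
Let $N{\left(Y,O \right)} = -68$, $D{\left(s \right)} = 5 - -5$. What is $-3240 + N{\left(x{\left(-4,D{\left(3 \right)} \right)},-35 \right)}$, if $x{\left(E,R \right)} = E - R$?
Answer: $-3308$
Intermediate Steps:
$D{\left(s \right)} = 10$ ($D{\left(s \right)} = 5 + 5 = 10$)
$-3240 + N{\left(x{\left(-4,D{\left(3 \right)} \right)},-35 \right)} = -3240 - 68 = -3308$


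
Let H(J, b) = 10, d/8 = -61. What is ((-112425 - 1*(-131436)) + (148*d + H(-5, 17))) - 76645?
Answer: -129848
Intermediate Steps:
d = -488 (d = 8*(-61) = -488)
((-112425 - 1*(-131436)) + (148*d + H(-5, 17))) - 76645 = ((-112425 - 1*(-131436)) + (148*(-488) + 10)) - 76645 = ((-112425 + 131436) + (-72224 + 10)) - 76645 = (19011 - 72214) - 76645 = -53203 - 76645 = -129848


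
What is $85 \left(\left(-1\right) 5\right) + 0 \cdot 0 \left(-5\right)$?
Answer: $-425$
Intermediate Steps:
$85 \left(\left(-1\right) 5\right) + 0 \cdot 0 \left(-5\right) = 85 \left(-5\right) + 0 \left(-5\right) = -425 + 0 = -425$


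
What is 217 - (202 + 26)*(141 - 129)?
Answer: -2519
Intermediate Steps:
217 - (202 + 26)*(141 - 129) = 217 - 228*12 = 217 - 1*2736 = 217 - 2736 = -2519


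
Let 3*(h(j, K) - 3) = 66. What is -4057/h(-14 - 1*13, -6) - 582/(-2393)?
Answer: -9693851/59825 ≈ -162.04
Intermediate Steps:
h(j, K) = 25 (h(j, K) = 3 + (⅓)*66 = 3 + 22 = 25)
-4057/h(-14 - 1*13, -6) - 582/(-2393) = -4057/25 - 582/(-2393) = -4057*1/25 - 582*(-1/2393) = -4057/25 + 582/2393 = -9693851/59825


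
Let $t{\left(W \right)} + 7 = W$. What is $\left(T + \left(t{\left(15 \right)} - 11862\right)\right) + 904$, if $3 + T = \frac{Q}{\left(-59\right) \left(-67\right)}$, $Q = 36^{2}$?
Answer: $- \frac{43295913}{3953} \approx -10953.0$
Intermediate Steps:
$t{\left(W \right)} = -7 + W$
$Q = 1296$
$T = - \frac{10563}{3953}$ ($T = -3 + \frac{1296}{\left(-59\right) \left(-67\right)} = -3 + \frac{1296}{3953} = - \frac{10563}{3953} \approx -2.6721$)
$\left(T + \left(t{\left(15 \right)} - 11862\right)\right) + 904 = \left(- \frac{10563}{3953} + \left(\left(-7 + 15\right) - 11862\right)\right) + 904 = \left(- \frac{10563}{3953} + \left(8 - 11862\right)\right) + 904 = \left(- \frac{10563}{3953} - 11854\right) + 904 = - \frac{46869425}{3953} + 904 = - \frac{43295913}{3953}$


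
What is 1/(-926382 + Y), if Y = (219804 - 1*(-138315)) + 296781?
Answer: -1/271482 ≈ -3.6835e-6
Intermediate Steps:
Y = 654900 (Y = (219804 + 138315) + 296781 = 358119 + 296781 = 654900)
1/(-926382 + Y) = 1/(-926382 + 654900) = 1/(-271482) = -1/271482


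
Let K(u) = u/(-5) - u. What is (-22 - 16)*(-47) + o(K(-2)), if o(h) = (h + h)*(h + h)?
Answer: 45226/25 ≈ 1809.0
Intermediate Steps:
K(u) = -6*u/5 (K(u) = u*(-⅕) - u = -u/5 - u = -6*u/5)
o(h) = 4*h² (o(h) = (2*h)*(2*h) = 4*h²)
(-22 - 16)*(-47) + o(K(-2)) = (-22 - 16)*(-47) + 4*(-6/5*(-2))² = -38*(-47) + 4*(12/5)² = 1786 + 4*(144/25) = 1786 + 576/25 = 45226/25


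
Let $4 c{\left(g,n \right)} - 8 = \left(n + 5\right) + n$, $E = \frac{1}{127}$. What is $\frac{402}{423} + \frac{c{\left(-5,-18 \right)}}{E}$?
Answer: $- \frac{411325}{564} \approx -729.3$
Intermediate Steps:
$E = \frac{1}{127} \approx 0.007874$
$c{\left(g,n \right)} = \frac{13}{4} + \frac{n}{2}$ ($c{\left(g,n \right)} = 2 + \frac{\left(n + 5\right) + n}{4} = 2 + \frac{\left(5 + n\right) + n}{4} = 2 + \frac{5 + 2 n}{4} = 2 + \left(\frac{5}{4} + \frac{n}{2}\right) = \frac{13}{4} + \frac{n}{2}$)
$\frac{402}{423} + \frac{c{\left(-5,-18 \right)}}{E} = \frac{402}{423} + \left(\frac{13}{4} + \frac{1}{2} \left(-18\right)\right) \frac{1}{\frac{1}{127}} = 402 \cdot \frac{1}{423} + \left(\frac{13}{4} - 9\right) 127 = \frac{134}{141} - \frac{2921}{4} = - \frac{411325}{564}$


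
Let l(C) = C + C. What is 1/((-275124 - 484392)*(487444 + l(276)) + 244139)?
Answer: -1/370640525797 ≈ -2.6980e-12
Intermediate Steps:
l(C) = 2*C
1/((-275124 - 484392)*(487444 + l(276)) + 244139) = 1/((-275124 - 484392)*(487444 + 2*276) + 244139) = 1/(-759516*(487444 + 552) + 244139) = 1/(-759516*487996 + 244139) = 1/(-370640769936 + 244139) = 1/(-370640525797) = -1/370640525797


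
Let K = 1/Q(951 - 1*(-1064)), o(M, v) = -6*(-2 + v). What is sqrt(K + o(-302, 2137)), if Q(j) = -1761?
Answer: I*sqrt(39725361771)/1761 ≈ 113.18*I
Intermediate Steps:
o(M, v) = 12 - 6*v
K = -1/1761 (K = 1/(-1761) = -1/1761 ≈ -0.00056786)
sqrt(K + o(-302, 2137)) = sqrt(-1/1761 + (12 - 6*2137)) = sqrt(-1/1761 + (12 - 12822)) = sqrt(-1/1761 - 12810) = sqrt(-22558411/1761) = I*sqrt(39725361771)/1761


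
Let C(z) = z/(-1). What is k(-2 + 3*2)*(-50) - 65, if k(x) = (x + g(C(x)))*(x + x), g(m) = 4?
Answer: -3265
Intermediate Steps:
C(z) = -z (C(z) = z*(-1) = -z)
k(x) = 2*x*(4 + x) (k(x) = (x + 4)*(x + x) = (4 + x)*(2*x) = 2*x*(4 + x))
k(-2 + 3*2)*(-50) - 65 = (2*(-2 + 3*2)*(4 + (-2 + 3*2)))*(-50) - 65 = (2*(-2 + 6)*(4 + (-2 + 6)))*(-50) - 65 = (2*4*(4 + 4))*(-50) - 65 = (2*4*8)*(-50) - 65 = 64*(-50) - 65 = -3200 - 65 = -3265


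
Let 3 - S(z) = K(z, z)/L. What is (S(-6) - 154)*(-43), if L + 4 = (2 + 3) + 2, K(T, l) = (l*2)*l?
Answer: 7525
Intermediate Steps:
K(T, l) = 2*l² (K(T, l) = (2*l)*l = 2*l²)
L = 3 (L = -4 + ((2 + 3) + 2) = -4 + (5 + 2) = -4 + 7 = 3)
S(z) = 3 - 2*z²/3
(S(-6) - 154)*(-43) = ((3 - ⅔*(-6)²) - 154)*(-43) = ((3 - ⅔*36) - 154)*(-43) = ((3 - 24) - 154)*(-43) = (-21 - 154)*(-43) = -175*(-43) = 7525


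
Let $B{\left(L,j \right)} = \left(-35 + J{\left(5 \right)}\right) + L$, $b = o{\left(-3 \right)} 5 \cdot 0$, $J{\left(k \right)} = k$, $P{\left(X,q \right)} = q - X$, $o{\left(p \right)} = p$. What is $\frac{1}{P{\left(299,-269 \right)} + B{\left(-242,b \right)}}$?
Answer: $- \frac{1}{840} \approx -0.0011905$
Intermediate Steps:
$b = 0$ ($b = \left(-3\right) 5 \cdot 0 = \left(-15\right) 0 = 0$)
$B{\left(L,j \right)} = -30 + L$ ($B{\left(L,j \right)} = \left(-35 + 5\right) + L = -30 + L$)
$\frac{1}{P{\left(299,-269 \right)} + B{\left(-242,b \right)}} = \frac{1}{\left(-269 - 299\right) - 272} = \frac{1}{-568 - 272} = \frac{1}{-840} = - \frac{1}{840}$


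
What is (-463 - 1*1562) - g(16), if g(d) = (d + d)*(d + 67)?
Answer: -4681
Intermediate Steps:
g(d) = 2*d*(67 + d) (g(d) = (2*d)*(67 + d) = 2*d*(67 + d))
(-463 - 1*1562) - g(16) = (-463 - 1*1562) - 2*16*(67 + 16) = (-463 - 1562) - 2*16*83 = -2025 - 1*2656 = -2025 - 2656 = -4681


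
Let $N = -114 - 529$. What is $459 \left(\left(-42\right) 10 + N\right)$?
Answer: $-487917$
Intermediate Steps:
$N = -643$ ($N = -114 - 529 = -643$)
$459 \left(\left(-42\right) 10 + N\right) = 459 \left(\left(-42\right) 10 - 643\right) = 459 \left(-420 - 643\right) = 459 \left(-1063\right) = -487917$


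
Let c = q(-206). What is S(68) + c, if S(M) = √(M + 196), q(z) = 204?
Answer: 204 + 2*√66 ≈ 220.25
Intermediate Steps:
S(M) = √(196 + M)
c = 204
S(68) + c = √(196 + 68) + 204 = √264 + 204 = 2*√66 + 204 = 204 + 2*√66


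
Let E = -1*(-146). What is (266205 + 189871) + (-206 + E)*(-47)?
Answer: 458896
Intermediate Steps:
E = 146
(266205 + 189871) + (-206 + E)*(-47) = (266205 + 189871) + (-206 + 146)*(-47) = 456076 - 60*(-47) = 456076 + 2820 = 458896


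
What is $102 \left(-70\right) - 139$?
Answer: $-7279$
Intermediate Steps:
$102 \left(-70\right) - 139 = -7140 - 139 = -7279$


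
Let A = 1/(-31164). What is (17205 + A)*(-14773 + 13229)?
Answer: -206964174934/7791 ≈ -2.6565e+7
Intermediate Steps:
A = -1/31164 ≈ -3.2088e-5
(17205 + A)*(-14773 + 13229) = (17205 - 1/31164)*(-14773 + 13229) = (536176619/31164)*(-1544) = -206964174934/7791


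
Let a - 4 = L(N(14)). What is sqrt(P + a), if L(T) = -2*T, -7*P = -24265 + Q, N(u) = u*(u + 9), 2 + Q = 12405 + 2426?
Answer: 2*sqrt(177) ≈ 26.608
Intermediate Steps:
Q = 14829 (Q = -2 + (12405 + 2426) = -2 + 14831 = 14829)
N(u) = u*(9 + u)
P = 1348 (P = -(-24265 + 14829)/7 = -1/7*(-9436) = 1348)
a = -640 (a = 4 - 28*(9 + 14) = 4 - 28*23 = 4 - 2*322 = 4 - 644 = -640)
sqrt(P + a) = sqrt(1348 - 640) = sqrt(708) = 2*sqrt(177)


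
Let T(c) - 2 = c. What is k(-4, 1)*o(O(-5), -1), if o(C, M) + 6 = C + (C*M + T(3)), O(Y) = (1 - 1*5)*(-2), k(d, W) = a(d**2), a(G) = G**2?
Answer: -256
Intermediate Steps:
T(c) = 2 + c
k(d, W) = d**4 (k(d, W) = (d**2)**2 = d**4)
O(Y) = 8 (O(Y) = (1 - 5)*(-2) = -4*(-2) = 8)
o(C, M) = -1 + C + C*M (o(C, M) = -6 + (C + (C*M + (2 + 3))) = -6 + (C + (C*M + 5)) = -6 + (C + (5 + C*M)) = -6 + (5 + C + C*M) = -1 + C + C*M)
k(-4, 1)*o(O(-5), -1) = (-4)**4*(-1 + 8 + 8*(-1)) = 256*(-1 + 8 - 8) = 256*(-1) = -256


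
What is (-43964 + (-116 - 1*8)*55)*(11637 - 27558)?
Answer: 808532064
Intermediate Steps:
(-43964 + (-116 - 1*8)*55)*(11637 - 27558) = (-43964 + (-116 - 8)*55)*(-15921) = (-43964 - 124*55)*(-15921) = (-43964 - 6820)*(-15921) = -50784*(-15921) = 808532064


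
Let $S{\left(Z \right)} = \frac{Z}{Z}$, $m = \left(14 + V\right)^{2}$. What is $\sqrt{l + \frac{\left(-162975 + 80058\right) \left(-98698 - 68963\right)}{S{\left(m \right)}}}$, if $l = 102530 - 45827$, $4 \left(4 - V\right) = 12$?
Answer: $8 \sqrt{217218810} \approx 1.1791 \cdot 10^{5}$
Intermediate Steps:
$V = 1$ ($V = 4 - 3 = 1$)
$m = 225$ ($m = \left(14 + 1\right)^{2} = 15^{2} = 225$)
$S{\left(Z \right)} = 1$
$l = 56703$
$\sqrt{l + \frac{\left(-162975 + 80058\right) \left(-98698 - 68963\right)}{S{\left(m \right)}}} = \sqrt{56703 + \frac{\left(-162975 + 80058\right) \left(-98698 - 68963\right)}{1}} = \sqrt{56703 + \left(-82917\right) \left(-167661\right) 1} = \sqrt{56703 + 13901947137 \cdot 1} = \sqrt{56703 + 13901947137} = \sqrt{13902003840} = 8 \sqrt{217218810}$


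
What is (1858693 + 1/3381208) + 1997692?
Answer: 13039239813081/3381208 ≈ 3.8564e+6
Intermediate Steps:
(1858693 + 1/3381208) + 1997692 = 6284627641145/3381208 + 1997692 = 13039239813081/3381208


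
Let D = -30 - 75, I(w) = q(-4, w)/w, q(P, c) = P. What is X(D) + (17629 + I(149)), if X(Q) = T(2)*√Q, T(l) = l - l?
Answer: 2626717/149 ≈ 17629.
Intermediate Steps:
T(l) = 0
I(w) = -4/w
D = -105
X(Q) = 0 (X(Q) = 0*√Q = 0)
X(D) + (17629 + I(149)) = 0 + (17629 - 4/149) = 0 + 2626717/149 = 2626717/149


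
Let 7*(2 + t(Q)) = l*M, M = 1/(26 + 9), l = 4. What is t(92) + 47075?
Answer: 11532889/245 ≈ 47073.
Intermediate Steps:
M = 1/35 ≈ 0.028571
t(Q) = -486/245 (t(Q) = -2 + (4*(1/35))/7 = -2 + (⅐)*(4/35) = -2 + 4/245 = -486/245)
t(92) + 47075 = -486/245 + 47075 = 11532889/245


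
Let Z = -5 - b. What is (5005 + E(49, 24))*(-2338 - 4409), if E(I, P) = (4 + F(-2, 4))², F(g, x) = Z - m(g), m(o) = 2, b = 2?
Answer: -33937410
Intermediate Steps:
Z = -7 (Z = -5 - 1*2 = -5 - 2 = -7)
F(g, x) = -9 (F(g, x) = -7 - 1*2 = -7 - 2 = -9)
E(I, P) = 25 (E(I, P) = (4 - 9)² = (-5)² = 25)
(5005 + E(49, 24))*(-2338 - 4409) = (5005 + 25)*(-2338 - 4409) = 5030*(-6747) = -33937410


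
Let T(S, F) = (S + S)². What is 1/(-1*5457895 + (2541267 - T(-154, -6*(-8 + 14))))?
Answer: -1/3011492 ≈ -3.3206e-7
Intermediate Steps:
T(S, F) = 4*S² (T(S, F) = (2*S)² = 4*S²)
1/(-1*5457895 + (2541267 - T(-154, -6*(-8 + 14)))) = 1/(-1*5457895 + (2541267 - 4*(-154)²)) = 1/(-5457895 + (2541267 - 4*23716)) = 1/(-5457895 + (2541267 - 1*94864)) = 1/(-5457895 + (2541267 - 94864)) = 1/(-5457895 + 2446403) = 1/(-3011492) = -1/3011492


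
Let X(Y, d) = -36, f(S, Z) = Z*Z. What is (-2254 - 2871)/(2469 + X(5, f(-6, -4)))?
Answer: -5125/2433 ≈ -2.1065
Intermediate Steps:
f(S, Z) = Z**2
(-2254 - 2871)/(2469 + X(5, f(-6, -4))) = (-2254 - 2871)/(2469 - 36) = -5125/2433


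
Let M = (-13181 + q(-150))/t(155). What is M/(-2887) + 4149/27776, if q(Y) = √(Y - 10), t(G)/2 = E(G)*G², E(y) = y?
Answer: 1438882735463/9632741104000 - 2*I*√10/10750827125 ≈ 0.14937 - 5.8829e-10*I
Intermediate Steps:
t(G) = 2*G³ (t(G) = 2*(G*G²) = 2*G³)
q(Y) = √(-10 + Y)
M = -13181/7447750 + 2*I*√10/3723875 (M = (-13181 + √(-10 - 150))/((2*155³)) = (-13181 + √(-160))/((2*3723875)) = (-13181 + 4*I*√10)/7447750 = (-13181 + 4*I*√10)*(1/7447750) = -13181/7447750 + 2*I*√10/3723875 ≈ -0.0017698 + 1.6984e-6*I)
M/(-2887) + 4149/27776 = (-13181/7447750 + 2*I*√10/3723875)/(-2887) + 4149/27776 = (-13181/7447750 + 2*I*√10/3723875)*(-1/2887) + 4149*(1/27776) = (13181/21501654250 - 2*I*√10/10750827125) + 4149/27776 = 1438882735463/9632741104000 - 2*I*√10/10750827125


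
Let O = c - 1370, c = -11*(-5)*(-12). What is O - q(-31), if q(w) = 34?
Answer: -2064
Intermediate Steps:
c = -660 (c = 55*(-12) = -660)
O = -2030 (O = -660 - 1370 = -2030)
O - q(-31) = -2030 - 1*34 = -2030 - 34 = -2064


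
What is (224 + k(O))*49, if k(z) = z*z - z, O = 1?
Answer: 10976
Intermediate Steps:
k(z) = z² - z
(224 + k(O))*49 = (224 + 1*(-1 + 1))*49 = (224 + 1*0)*49 = (224 + 0)*49 = 224*49 = 10976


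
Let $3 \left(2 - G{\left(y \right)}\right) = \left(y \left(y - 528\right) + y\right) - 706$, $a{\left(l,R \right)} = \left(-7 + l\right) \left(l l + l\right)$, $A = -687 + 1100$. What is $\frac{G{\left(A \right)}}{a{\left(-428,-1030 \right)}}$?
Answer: $- \frac{23897}{119248290} \approx -0.0002004$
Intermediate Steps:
$A = 413$
$a{\left(l,R \right)} = \left(-7 + l\right) \left(l + l^{2}\right)$ ($a{\left(l,R \right)} = \left(-7 + l\right) \left(l^{2} + l\right) = \left(-7 + l\right) \left(l + l^{2}\right)$)
$G{\left(y \right)} = \frac{712}{3} - \frac{y}{3} - \frac{y \left(-528 + y\right)}{3}$ ($G{\left(y \right)} = 2 - \frac{\left(y \left(y - 528\right) + y\right) - 706}{3} = 2 - \frac{\left(y \left(-528 + y\right) + y\right) - 706}{3} = 2 - \frac{\left(y + y \left(-528 + y\right)\right) - 706}{3} = 2 - \frac{-706 + y + y \left(-528 + y\right)}{3} = 2 - \left(- \frac{706}{3} + \frac{y}{3} + \frac{y \left(-528 + y\right)}{3}\right) = \frac{712}{3} - \frac{y}{3} - \frac{y \left(-528 + y\right)}{3}$)
$\frac{G{\left(A \right)}}{a{\left(-428,-1030 \right)}} = \frac{\frac{712}{3} - \frac{413^{2}}{3} + \frac{527}{3} \cdot 413}{\left(-428\right) \left(-7 + \left(-428\right)^{2} - -2568\right)} = \frac{\frac{712}{3} - \frac{170569}{3} + \frac{217651}{3}}{\left(-428\right) \left(-7 + 183184 + 2568\right)} = \frac{\frac{712}{3} - \frac{170569}{3} + \frac{217651}{3}}{\left(-428\right) 185745} = \frac{47794}{3 \left(-79498860\right)} = \frac{47794}{3} \left(- \frac{1}{79498860}\right) = - \frac{23897}{119248290}$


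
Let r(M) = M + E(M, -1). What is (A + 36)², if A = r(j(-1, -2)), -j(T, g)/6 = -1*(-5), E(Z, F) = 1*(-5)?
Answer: 1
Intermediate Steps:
E(Z, F) = -5
j(T, g) = -30 (j(T, g) = -(-6)*(-5) = -6*5 = -30)
r(M) = -5 + M (r(M) = M - 5 = -5 + M)
A = -35 (A = -5 - 30 = -35)
(A + 36)² = (-35 + 36)² = 1² = 1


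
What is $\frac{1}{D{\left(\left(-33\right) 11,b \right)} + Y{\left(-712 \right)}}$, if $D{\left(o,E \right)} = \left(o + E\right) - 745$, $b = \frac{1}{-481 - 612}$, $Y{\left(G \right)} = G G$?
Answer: $\frac{1093}{552878747} \approx 1.9769 \cdot 10^{-6}$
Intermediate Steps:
$Y{\left(G \right)} = G^{2}$
$b = - \frac{1}{1093}$ ($b = \frac{1}{-1093} = - \frac{1}{1093} \approx -0.00091491$)
$D{\left(o,E \right)} = -745 + E + o$ ($D{\left(o,E \right)} = \left(E + o\right) - 745 = -745 + E + o$)
$\frac{1}{D{\left(\left(-33\right) 11,b \right)} + Y{\left(-712 \right)}} = \frac{1}{\left(-745 - \frac{1}{1093} - 363\right) + \left(-712\right)^{2}} = \frac{1}{\left(-745 - \frac{1}{1093} - 363\right) + 506944} = \frac{1}{- \frac{1211045}{1093} + 506944} = \frac{1}{\frac{552878747}{1093}} = \frac{1093}{552878747}$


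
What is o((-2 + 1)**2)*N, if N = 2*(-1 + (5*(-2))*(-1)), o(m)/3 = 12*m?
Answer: 648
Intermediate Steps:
o(m) = 36*m (o(m) = 3*(12*m) = 36*m)
N = 18 (N = 2*(-1 - 10*(-1)) = 2*(-1 + 10) = 2*9 = 18)
o((-2 + 1)**2)*N = (36*(-2 + 1)**2)*18 = (36*(-1)**2)*18 = (36*1)*18 = 36*18 = 648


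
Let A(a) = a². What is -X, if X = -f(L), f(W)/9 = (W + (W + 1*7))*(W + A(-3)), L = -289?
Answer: 1438920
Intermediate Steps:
f(W) = 9*(7 + 2*W)*(9 + W) (f(W) = 9*((W + (W + 1*7))*(W + (-3)²)) = 9*((W + (W + 7))*(W + 9)) = 9*((W + (7 + W))*(9 + W)) = 9*((7 + 2*W)*(9 + W)) = 9*(7 + 2*W)*(9 + W))
X = -1438920 (X = -(567 + 18*(-289)² + 225*(-289)) = -(567 + 18*83521 - 65025) = -(567 + 1503378 - 65025) = -1*1438920 = -1438920)
-X = -1*(-1438920) = 1438920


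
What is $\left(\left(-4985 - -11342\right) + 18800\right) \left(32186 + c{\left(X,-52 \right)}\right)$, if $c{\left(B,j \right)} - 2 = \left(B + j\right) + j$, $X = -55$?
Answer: $805753553$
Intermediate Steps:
$c{\left(B,j \right)} = 2 + B + 2 j$ ($c{\left(B,j \right)} = 2 + \left(\left(B + j\right) + j\right) = 2 + \left(B + 2 j\right) = 2 + B + 2 j$)
$\left(\left(-4985 - -11342\right) + 18800\right) \left(32186 + c{\left(X,-52 \right)}\right) = \left(\left(-4985 - -11342\right) + 18800\right) \left(32186 + \left(2 - 55 + 2 \left(-52\right)\right)\right) = \left(\left(-4985 + 11342\right) + 18800\right) \left(32186 - 157\right) = \left(6357 + 18800\right) \left(32186 - 157\right) = 25157 \cdot 32029 = 805753553$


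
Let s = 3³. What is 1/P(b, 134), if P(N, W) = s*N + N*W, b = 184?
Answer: 1/29624 ≈ 3.3756e-5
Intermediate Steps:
s = 27
P(N, W) = 27*N + N*W
1/P(b, 134) = 1/(184*(27 + 134)) = 1/(184*161) = 1/29624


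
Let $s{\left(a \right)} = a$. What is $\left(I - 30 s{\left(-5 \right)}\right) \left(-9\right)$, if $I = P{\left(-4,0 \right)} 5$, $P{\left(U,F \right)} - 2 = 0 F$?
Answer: $-1440$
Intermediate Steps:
$P{\left(U,F \right)} = 2$ ($P{\left(U,F \right)} = 2 + 0 F = 2 + 0 = 2$)
$I = 10$ ($I = 2 \cdot 5 = 10$)
$\left(I - 30 s{\left(-5 \right)}\right) \left(-9\right) = \left(10 - -150\right) \left(-9\right) = \left(10 + 150\right) \left(-9\right) = 160 \left(-9\right) = -1440$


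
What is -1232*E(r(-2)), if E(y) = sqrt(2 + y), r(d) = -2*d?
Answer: -1232*sqrt(6) ≈ -3017.8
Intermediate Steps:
-1232*E(r(-2)) = -1232*sqrt(2 - 2*(-2)) = -1232*sqrt(2 + 4) = -1232*sqrt(6)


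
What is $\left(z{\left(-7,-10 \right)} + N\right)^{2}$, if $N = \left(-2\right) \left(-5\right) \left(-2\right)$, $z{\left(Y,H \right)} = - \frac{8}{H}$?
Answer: $\frac{9216}{25} \approx 368.64$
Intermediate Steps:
$N = -20$ ($N = 10 \left(-2\right) = -20$)
$\left(z{\left(-7,-10 \right)} + N\right)^{2} = \left(- \frac{8}{-10} - 20\right)^{2} = \left(\left(-8\right) \left(- \frac{1}{10}\right) - 20\right)^{2} = \left(\frac{4}{5} - 20\right)^{2} = \left(- \frac{96}{5}\right)^{2} = \frac{9216}{25}$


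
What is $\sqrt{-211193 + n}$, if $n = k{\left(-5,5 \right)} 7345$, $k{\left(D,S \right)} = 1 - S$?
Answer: $i \sqrt{240573} \approx 490.48 i$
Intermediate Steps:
$n = -29380$ ($n = \left(1 - 5\right) 7345 = \left(-4\right) 7345 = -29380$)
$\sqrt{-211193 + n} = \sqrt{-211193 - 29380} = \sqrt{-240573} = i \sqrt{240573}$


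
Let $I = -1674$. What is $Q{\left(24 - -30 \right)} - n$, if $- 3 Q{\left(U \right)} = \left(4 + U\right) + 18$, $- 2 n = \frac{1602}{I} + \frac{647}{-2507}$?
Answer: $- \frac{6048139}{233151} \approx -25.941$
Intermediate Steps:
$n = \frac{141647}{233151}$ ($n = - \frac{\frac{1602}{-1674} + \frac{647}{-2507}}{2} = - \frac{1602 \left(- \frac{1}{1674}\right) + 647 \left(- \frac{1}{2507}\right)}{2} = - \frac{- \frac{89}{93} - \frac{647}{2507}}{2} = \left(- \frac{1}{2}\right) \left(- \frac{283294}{233151}\right) = \frac{141647}{233151} \approx 0.60753$)
$Q{\left(U \right)} = - \frac{22}{3} - \frac{U}{3}$ ($Q{\left(U \right)} = - \frac{\left(4 + U\right) + 18}{3} = - \frac{22 + U}{3} = - \frac{22}{3} - \frac{U}{3}$)
$Q{\left(24 - -30 \right)} - n = \left(- \frac{22}{3} - \frac{24 - -30}{3}\right) - \frac{141647}{233151} = \left(- \frac{22}{3} - \frac{24 + 30}{3}\right) - \frac{141647}{233151} = \left(- \frac{22}{3} - 18\right) - \frac{141647}{233151} = - \frac{76}{3} - \frac{141647}{233151} = - \frac{6048139}{233151}$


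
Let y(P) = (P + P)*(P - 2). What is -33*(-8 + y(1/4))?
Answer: 2343/8 ≈ 292.88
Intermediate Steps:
y(P) = 2*P*(-2 + P) (y(P) = (2*P)*(-2 + P) = 2*P*(-2 + P))
-33*(-8 + y(1/4)) = -33*(-8 + 2*(-2 + 1/4)/4) = -33*(-8 + 2*(¼)*(-2 + ¼)) = -33*(-8 + 2*(¼)*(-7/4)) = -33*(-8 - 7/8) = -33*(-71/8) = 2343/8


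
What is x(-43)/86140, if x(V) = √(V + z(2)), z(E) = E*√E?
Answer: √(-43 + 2*√2)/86140 ≈ 7.3579e-5*I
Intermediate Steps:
z(E) = E^(3/2)
x(V) = √(V + 2*√2) (x(V) = √(V + 2^(3/2)) = √(V + 2*√2))
x(-43)/86140 = √(-43 + 2*√2)/86140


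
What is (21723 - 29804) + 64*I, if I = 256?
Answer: 8303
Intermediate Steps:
(21723 - 29804) + 64*I = (21723 - 29804) + 64*256 = -8081 + 16384 = 8303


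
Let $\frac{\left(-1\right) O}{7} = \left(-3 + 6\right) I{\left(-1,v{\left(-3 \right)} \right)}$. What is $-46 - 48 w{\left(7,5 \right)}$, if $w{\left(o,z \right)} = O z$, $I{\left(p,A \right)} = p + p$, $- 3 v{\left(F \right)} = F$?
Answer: $-10126$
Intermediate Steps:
$v{\left(F \right)} = - \frac{F}{3}$
$I{\left(p,A \right)} = 2 p$
$O = 42$ ($O = - 7 \left(-3 + 6\right) 2 \left(-1\right) = - 7 \cdot 3 \left(-2\right) = \left(-7\right) \left(-6\right) = 42$)
$w{\left(o,z \right)} = 42 z$
$-46 - 48 w{\left(7,5 \right)} = -46 - 48 \cdot 42 \cdot 5 = -46 - 10080 = -10126$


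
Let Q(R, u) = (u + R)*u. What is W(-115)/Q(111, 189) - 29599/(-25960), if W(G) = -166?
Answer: 83697697/73596600 ≈ 1.1372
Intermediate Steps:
Q(R, u) = u*(R + u) (Q(R, u) = (R + u)*u = u*(R + u))
W(-115)/Q(111, 189) - 29599/(-25960) = -166*1/(189*(111 + 189)) - 29599/(-25960) = -166/(189*300) - 29599*(-1/25960) = -166/56700 + 29599/25960 = -166*1/56700 + 29599/25960 = -83/28350 + 29599/25960 = 83697697/73596600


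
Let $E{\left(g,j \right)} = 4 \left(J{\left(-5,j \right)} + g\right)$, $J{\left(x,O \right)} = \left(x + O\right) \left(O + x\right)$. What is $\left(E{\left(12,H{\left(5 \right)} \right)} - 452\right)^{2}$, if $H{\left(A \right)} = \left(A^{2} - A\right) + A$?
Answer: $1430416$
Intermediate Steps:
$J{\left(x,O \right)} = \left(O + x\right)^{2}$ ($J{\left(x,O \right)} = \left(O + x\right) \left(O + x\right) = \left(O + x\right)^{2}$)
$H{\left(A \right)} = A^{2}$
$E{\left(g,j \right)} = 4 g + 4 \left(-5 + j\right)^{2}$ ($E{\left(g,j \right)} = 4 \left(\left(j - 5\right)^{2} + g\right) = 4 \left(\left(-5 + j\right)^{2} + g\right) = 4 \left(g + \left(-5 + j\right)^{2}\right) = 4 g + 4 \left(-5 + j\right)^{2}$)
$\left(E{\left(12,H{\left(5 \right)} \right)} - 452\right)^{2} = \left(\left(4 \cdot 12 + 4 \left(-5 + 5^{2}\right)^{2}\right) - 452\right)^{2} = \left(\left(48 + 4 \left(-5 + 25\right)^{2}\right) - 452\right)^{2} = \left(\left(48 + 4 \cdot 20^{2}\right) - 452\right)^{2} = \left(\left(48 + 4 \cdot 400\right) - 452\right)^{2} = \left(\left(48 + 1600\right) - 452\right)^{2} = \left(1648 - 452\right)^{2} = 1196^{2} = 1430416$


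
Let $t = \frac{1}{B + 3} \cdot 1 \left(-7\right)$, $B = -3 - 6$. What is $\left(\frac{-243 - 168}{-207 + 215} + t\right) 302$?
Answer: $- \frac{181955}{12} \approx -15163.0$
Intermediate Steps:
$B = -9$ ($B = -3 - 6 = -9$)
$t = \frac{7}{6}$ ($t = \frac{1}{-9 + 3} \cdot 1 \left(-7\right) = \frac{1}{-6} \cdot 1 \left(-7\right) = \left(- \frac{1}{6}\right) 1 \left(-7\right) = \left(- \frac{1}{6}\right) \left(-7\right) = \frac{7}{6} \approx 1.1667$)
$\left(\frac{-243 - 168}{-207 + 215} + t\right) 302 = \left(\frac{-243 - 168}{-207 + 215} + \frac{7}{6}\right) 302 = \left(- \frac{411}{8} + \frac{7}{6}\right) 302 = \left(- \frac{1205}{24}\right) 302 = - \frac{181955}{12}$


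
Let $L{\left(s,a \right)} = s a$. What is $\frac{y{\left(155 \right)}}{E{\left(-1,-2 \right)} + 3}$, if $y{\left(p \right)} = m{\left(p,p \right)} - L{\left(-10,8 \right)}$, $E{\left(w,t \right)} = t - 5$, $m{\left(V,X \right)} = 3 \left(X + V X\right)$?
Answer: $-18155$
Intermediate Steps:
$m{\left(V,X \right)} = 3 X + 3 V X$
$E{\left(w,t \right)} = -5 + t$
$L{\left(s,a \right)} = a s$
$y{\left(p \right)} = 80 + 3 p \left(1 + p\right)$ ($y{\left(p \right)} = 3 p \left(1 + p\right) - 8 \left(-10\right) = 3 p \left(1 + p\right) - -80 = 3 p \left(1 + p\right) + 80 = 80 + 3 p \left(1 + p\right)$)
$\frac{y{\left(155 \right)}}{E{\left(-1,-2 \right)} + 3} = \frac{80 + 3 \cdot 155 \left(1 + 155\right)}{\left(-5 - 2\right) + 3} = \frac{80 + 3 \cdot 155 \cdot 156}{-7 + 3} = \frac{80 + 72540}{-4} = 72620 \left(- \frac{1}{4}\right) = -18155$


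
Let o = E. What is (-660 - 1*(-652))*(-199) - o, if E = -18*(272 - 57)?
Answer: 5462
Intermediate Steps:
E = -3870 (E = -18*215 = -3870)
o = -3870
(-660 - 1*(-652))*(-199) - o = (-660 - 1*(-652))*(-199) - 1*(-3870) = (-660 + 652)*(-199) + 3870 = -8*(-199) + 3870 = 1592 + 3870 = 5462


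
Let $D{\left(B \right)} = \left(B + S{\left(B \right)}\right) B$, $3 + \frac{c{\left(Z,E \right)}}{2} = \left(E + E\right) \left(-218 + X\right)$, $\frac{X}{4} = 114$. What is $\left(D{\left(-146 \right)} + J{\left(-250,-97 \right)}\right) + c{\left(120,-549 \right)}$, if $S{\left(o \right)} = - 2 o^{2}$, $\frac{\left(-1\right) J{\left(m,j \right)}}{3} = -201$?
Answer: $5723537$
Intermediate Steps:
$X = 456$ ($X = 4 \cdot 114 = 456$)
$J{\left(m,j \right)} = 603$ ($J{\left(m,j \right)} = \left(-3\right) \left(-201\right) = 603$)
$c{\left(Z,E \right)} = -6 + 952 E$ ($c{\left(Z,E \right)} = -6 + 2 \left(E + E\right) \left(-218 + 456\right) = -6 + 2 \cdot 2 E 238 = -6 + 2 \cdot 476 E = -6 + 952 E$)
$D{\left(B \right)} = B \left(B - 2 B^{2}\right)$ ($D{\left(B \right)} = \left(B - 2 B^{2}\right) B = B \left(B - 2 B^{2}\right)$)
$\left(D{\left(-146 \right)} + J{\left(-250,-97 \right)}\right) + c{\left(120,-549 \right)} = \left(\left(-146\right)^{2} \left(1 - -292\right) + 603\right) + \left(-6 + 952 \left(-549\right)\right) = \left(21316 \left(1 + 292\right) + 603\right) - 522654 = \left(21316 \cdot 293 + 603\right) - 522654 = \left(6245588 + 603\right) - 522654 = 6246191 - 522654 = 5723537$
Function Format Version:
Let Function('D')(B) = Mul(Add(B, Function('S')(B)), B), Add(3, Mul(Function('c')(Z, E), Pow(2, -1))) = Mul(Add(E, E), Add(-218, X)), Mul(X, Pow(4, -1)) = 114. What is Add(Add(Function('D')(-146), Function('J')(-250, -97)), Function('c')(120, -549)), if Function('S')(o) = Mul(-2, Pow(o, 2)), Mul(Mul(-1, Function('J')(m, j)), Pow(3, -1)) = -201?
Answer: 5723537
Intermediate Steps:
X = 456 (X = Mul(4, 114) = 456)
Function('J')(m, j) = 603 (Function('J')(m, j) = Mul(-3, -201) = 603)
Function('c')(Z, E) = Add(-6, Mul(952, E)) (Function('c')(Z, E) = Add(-6, Mul(2, Mul(Add(E, E), Add(-218, 456)))) = Add(-6, Mul(2, Mul(Mul(2, E), 238))) = Add(-6, Mul(2, Mul(476, E))) = Add(-6, Mul(952, E)))
Function('D')(B) = Mul(B, Add(B, Mul(-2, Pow(B, 2)))) (Function('D')(B) = Mul(Add(B, Mul(-2, Pow(B, 2))), B) = Mul(B, Add(B, Mul(-2, Pow(B, 2)))))
Add(Add(Function('D')(-146), Function('J')(-250, -97)), Function('c')(120, -549)) = Add(Add(Mul(Pow(-146, 2), Add(1, Mul(-2, -146))), 603), Add(-6, Mul(952, -549))) = Add(Add(Mul(21316, Add(1, 292)), 603), Add(-6, -522648)) = Add(Add(Mul(21316, 293), 603), -522654) = Add(Add(6245588, 603), -522654) = Add(6246191, -522654) = 5723537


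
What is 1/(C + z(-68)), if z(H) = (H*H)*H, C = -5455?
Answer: -1/319887 ≈ -3.1261e-6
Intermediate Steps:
z(H) = H³ (z(H) = H²*H = H³)
1/(C + z(-68)) = 1/(-5455 + (-68)³) = 1/(-5455 - 314432) = 1/(-319887) = -1/319887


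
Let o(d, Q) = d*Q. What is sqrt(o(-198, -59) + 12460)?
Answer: sqrt(24142) ≈ 155.38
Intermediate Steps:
o(d, Q) = Q*d
sqrt(o(-198, -59) + 12460) = sqrt(-59*(-198) + 12460) = sqrt(11682 + 12460) = sqrt(24142)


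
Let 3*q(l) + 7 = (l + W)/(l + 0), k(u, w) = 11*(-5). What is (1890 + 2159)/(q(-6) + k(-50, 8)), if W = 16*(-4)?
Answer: -36441/481 ≈ -75.761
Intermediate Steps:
k(u, w) = -55
W = -64
q(l) = -7/3 + (-64 + l)/(3*l) (q(l) = -7/3 + ((l - 64)/(l + 0))/3 = -7/3 + ((-64 + l)/l)/3 = -7/3 + (-64 + l)/(3*l))
(1890 + 2159)/(q(-6) + k(-50, 8)) = (1890 + 2159)/((-2 - 64/3/(-6)) - 55) = 4049/((-2 - 64/3*(-⅙)) - 55) = 4049/((-2 + 32/9) - 55) = 4049/(14/9 - 55) = 4049/(-481/9) = 4049*(-9/481) = -36441/481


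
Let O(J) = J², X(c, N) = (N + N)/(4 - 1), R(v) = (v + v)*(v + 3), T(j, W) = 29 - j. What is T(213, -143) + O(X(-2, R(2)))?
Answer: -56/9 ≈ -6.2222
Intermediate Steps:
R(v) = 2*v*(3 + v) (R(v) = (2*v)*(3 + v) = 2*v*(3 + v))
X(c, N) = 2*N/3 (X(c, N) = (2*N)/3 = (2*N)*(⅓) = 2*N/3)
T(213, -143) + O(X(-2, R(2))) = (29 - 1*213) + (2*(2*2*(3 + 2))/3)² = (29 - 213) + (2*(2*2*5)/3)² = -184 + ((⅔)*20)² = -184 + (40/3)² = -184 + 1600/9 = -56/9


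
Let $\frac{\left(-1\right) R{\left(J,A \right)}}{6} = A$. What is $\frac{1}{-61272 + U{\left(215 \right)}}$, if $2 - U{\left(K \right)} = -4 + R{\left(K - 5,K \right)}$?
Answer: $- \frac{1}{59976} \approx -1.6673 \cdot 10^{-5}$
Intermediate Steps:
$R{\left(J,A \right)} = - 6 A$
$U{\left(K \right)} = 6 + 6 K$ ($U{\left(K \right)} = 2 - \left(-4 - 6 K\right) = 2 + \left(4 + 6 K\right) = 6 + 6 K$)
$\frac{1}{-61272 + U{\left(215 \right)}} = \frac{1}{-61272 + \left(6 + 6 \cdot 215\right)} = \frac{1}{-61272 + \left(6 + 1290\right)} = \frac{1}{-61272 + 1296} = \frac{1}{-59976} = - \frac{1}{59976}$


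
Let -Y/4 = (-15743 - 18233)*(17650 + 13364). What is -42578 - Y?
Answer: -4214969234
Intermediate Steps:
Y = 4214926656 (Y = -4*(-15743 - 18233)*(17650 + 13364) = -(-135904)*31014 = -4*(-1053731664) = 4214926656)
-42578 - Y = -42578 - 1*4214926656 = -42578 - 4214926656 = -4214969234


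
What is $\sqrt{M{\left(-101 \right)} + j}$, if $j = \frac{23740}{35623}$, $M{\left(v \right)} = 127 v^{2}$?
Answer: $\frac{\sqrt{33551473158347}}{5089} \approx 1138.2$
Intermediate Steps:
$j = \frac{23740}{35623}$ ($j = 23740 \cdot \frac{1}{35623} = \frac{23740}{35623} \approx 0.66642$)
$\sqrt{M{\left(-101 \right)} + j} = \sqrt{127 \left(-101\right)^{2} + \frac{23740}{35623}} = \sqrt{127 \cdot 10201 + \frac{23740}{35623}} = \sqrt{1295527 + \frac{23740}{35623}} = \sqrt{\frac{46150582061}{35623}} = \frac{\sqrt{33551473158347}}{5089}$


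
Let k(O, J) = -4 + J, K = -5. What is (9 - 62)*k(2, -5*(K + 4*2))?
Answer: 1007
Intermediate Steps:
(9 - 62)*k(2, -5*(K + 4*2)) = (9 - 62)*(-4 - 5*(-5 + 4*2)) = -53*(-4 - 5*(-5 + 8)) = -53*(-4 - 5*3) = -53*(-4 - 15) = -53*(-19) = 1007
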